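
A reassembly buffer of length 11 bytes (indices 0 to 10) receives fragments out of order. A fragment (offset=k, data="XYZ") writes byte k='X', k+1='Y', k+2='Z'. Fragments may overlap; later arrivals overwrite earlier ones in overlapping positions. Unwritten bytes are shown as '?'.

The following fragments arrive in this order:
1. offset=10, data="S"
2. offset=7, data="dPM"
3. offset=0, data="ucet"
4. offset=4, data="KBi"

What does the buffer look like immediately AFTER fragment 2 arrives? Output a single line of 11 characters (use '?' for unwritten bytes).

Answer: ???????dPMS

Derivation:
Fragment 1: offset=10 data="S" -> buffer=??????????S
Fragment 2: offset=7 data="dPM" -> buffer=???????dPMS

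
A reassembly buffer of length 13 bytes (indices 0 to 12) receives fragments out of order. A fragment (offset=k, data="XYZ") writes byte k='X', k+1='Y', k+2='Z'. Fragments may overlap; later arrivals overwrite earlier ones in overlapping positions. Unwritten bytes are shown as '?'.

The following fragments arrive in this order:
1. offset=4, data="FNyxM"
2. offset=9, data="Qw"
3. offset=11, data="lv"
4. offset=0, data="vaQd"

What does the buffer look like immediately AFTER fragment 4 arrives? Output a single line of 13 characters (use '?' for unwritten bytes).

Answer: vaQdFNyxMQwlv

Derivation:
Fragment 1: offset=4 data="FNyxM" -> buffer=????FNyxM????
Fragment 2: offset=9 data="Qw" -> buffer=????FNyxMQw??
Fragment 3: offset=11 data="lv" -> buffer=????FNyxMQwlv
Fragment 4: offset=0 data="vaQd" -> buffer=vaQdFNyxMQwlv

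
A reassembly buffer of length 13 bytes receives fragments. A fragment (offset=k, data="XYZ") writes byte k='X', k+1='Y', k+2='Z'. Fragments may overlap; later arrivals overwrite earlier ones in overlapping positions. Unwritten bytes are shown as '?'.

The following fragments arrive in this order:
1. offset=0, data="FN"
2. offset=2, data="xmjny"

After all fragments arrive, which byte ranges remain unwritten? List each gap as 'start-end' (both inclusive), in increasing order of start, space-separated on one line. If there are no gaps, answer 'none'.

Fragment 1: offset=0 len=2
Fragment 2: offset=2 len=5
Gaps: 7-12

Answer: 7-12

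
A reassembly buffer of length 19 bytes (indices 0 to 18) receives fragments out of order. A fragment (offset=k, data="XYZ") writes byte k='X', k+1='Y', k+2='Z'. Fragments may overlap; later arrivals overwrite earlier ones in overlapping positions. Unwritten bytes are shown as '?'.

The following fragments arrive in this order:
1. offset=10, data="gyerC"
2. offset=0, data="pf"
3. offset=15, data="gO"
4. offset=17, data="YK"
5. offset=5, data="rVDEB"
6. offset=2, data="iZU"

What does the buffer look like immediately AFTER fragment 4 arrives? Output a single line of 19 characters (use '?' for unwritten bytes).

Answer: pf????????gyerCgOYK

Derivation:
Fragment 1: offset=10 data="gyerC" -> buffer=??????????gyerC????
Fragment 2: offset=0 data="pf" -> buffer=pf????????gyerC????
Fragment 3: offset=15 data="gO" -> buffer=pf????????gyerCgO??
Fragment 4: offset=17 data="YK" -> buffer=pf????????gyerCgOYK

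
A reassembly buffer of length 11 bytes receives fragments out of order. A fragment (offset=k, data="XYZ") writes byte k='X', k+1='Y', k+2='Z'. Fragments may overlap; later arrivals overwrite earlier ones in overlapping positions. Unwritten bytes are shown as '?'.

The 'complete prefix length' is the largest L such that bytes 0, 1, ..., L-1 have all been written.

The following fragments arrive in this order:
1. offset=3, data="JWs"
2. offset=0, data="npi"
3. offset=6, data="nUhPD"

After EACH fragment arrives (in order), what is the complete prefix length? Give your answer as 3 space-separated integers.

Answer: 0 6 11

Derivation:
Fragment 1: offset=3 data="JWs" -> buffer=???JWs????? -> prefix_len=0
Fragment 2: offset=0 data="npi" -> buffer=npiJWs????? -> prefix_len=6
Fragment 3: offset=6 data="nUhPD" -> buffer=npiJWsnUhPD -> prefix_len=11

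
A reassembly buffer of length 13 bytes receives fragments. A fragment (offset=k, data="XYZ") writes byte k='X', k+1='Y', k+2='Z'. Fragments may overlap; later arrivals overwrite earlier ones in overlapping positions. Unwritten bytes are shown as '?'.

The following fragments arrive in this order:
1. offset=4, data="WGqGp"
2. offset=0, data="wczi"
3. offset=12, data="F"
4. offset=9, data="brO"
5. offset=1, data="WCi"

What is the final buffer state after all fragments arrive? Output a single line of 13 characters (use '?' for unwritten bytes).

Fragment 1: offset=4 data="WGqGp" -> buffer=????WGqGp????
Fragment 2: offset=0 data="wczi" -> buffer=wcziWGqGp????
Fragment 3: offset=12 data="F" -> buffer=wcziWGqGp???F
Fragment 4: offset=9 data="brO" -> buffer=wcziWGqGpbrOF
Fragment 5: offset=1 data="WCi" -> buffer=wWCiWGqGpbrOF

Answer: wWCiWGqGpbrOF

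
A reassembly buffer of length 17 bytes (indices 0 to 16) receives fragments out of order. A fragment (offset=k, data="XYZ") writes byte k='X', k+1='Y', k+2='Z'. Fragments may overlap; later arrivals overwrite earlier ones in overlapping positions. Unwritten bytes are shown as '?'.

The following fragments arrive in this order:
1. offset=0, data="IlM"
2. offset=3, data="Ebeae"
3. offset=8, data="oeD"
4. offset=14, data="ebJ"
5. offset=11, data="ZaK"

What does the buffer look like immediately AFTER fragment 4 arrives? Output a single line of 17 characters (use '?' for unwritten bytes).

Answer: IlMEbeaeoeD???ebJ

Derivation:
Fragment 1: offset=0 data="IlM" -> buffer=IlM??????????????
Fragment 2: offset=3 data="Ebeae" -> buffer=IlMEbeae?????????
Fragment 3: offset=8 data="oeD" -> buffer=IlMEbeaeoeD??????
Fragment 4: offset=14 data="ebJ" -> buffer=IlMEbeaeoeD???ebJ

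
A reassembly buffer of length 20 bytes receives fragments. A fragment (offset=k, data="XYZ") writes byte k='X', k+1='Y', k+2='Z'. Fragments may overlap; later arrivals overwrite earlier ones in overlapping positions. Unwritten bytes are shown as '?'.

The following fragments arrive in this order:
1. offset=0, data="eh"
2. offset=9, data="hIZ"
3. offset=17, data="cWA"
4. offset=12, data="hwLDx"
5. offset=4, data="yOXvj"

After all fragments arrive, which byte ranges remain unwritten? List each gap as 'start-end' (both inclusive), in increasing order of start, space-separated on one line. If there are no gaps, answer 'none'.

Answer: 2-3

Derivation:
Fragment 1: offset=0 len=2
Fragment 2: offset=9 len=3
Fragment 3: offset=17 len=3
Fragment 4: offset=12 len=5
Fragment 5: offset=4 len=5
Gaps: 2-3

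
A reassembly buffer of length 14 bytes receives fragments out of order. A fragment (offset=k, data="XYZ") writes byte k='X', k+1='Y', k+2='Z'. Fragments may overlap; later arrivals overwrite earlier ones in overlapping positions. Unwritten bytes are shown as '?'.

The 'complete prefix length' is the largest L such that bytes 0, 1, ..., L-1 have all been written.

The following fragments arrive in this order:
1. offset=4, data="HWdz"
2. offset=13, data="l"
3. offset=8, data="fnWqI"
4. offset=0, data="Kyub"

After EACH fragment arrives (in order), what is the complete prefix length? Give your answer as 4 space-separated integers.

Answer: 0 0 0 14

Derivation:
Fragment 1: offset=4 data="HWdz" -> buffer=????HWdz?????? -> prefix_len=0
Fragment 2: offset=13 data="l" -> buffer=????HWdz?????l -> prefix_len=0
Fragment 3: offset=8 data="fnWqI" -> buffer=????HWdzfnWqIl -> prefix_len=0
Fragment 4: offset=0 data="Kyub" -> buffer=KyubHWdzfnWqIl -> prefix_len=14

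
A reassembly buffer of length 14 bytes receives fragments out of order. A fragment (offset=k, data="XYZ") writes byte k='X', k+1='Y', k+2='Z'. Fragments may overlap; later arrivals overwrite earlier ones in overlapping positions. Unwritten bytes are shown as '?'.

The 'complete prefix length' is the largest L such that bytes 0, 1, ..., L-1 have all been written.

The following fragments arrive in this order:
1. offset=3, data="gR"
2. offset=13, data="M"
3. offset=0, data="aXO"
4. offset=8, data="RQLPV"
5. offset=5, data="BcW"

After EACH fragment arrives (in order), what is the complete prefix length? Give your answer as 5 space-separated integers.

Answer: 0 0 5 5 14

Derivation:
Fragment 1: offset=3 data="gR" -> buffer=???gR????????? -> prefix_len=0
Fragment 2: offset=13 data="M" -> buffer=???gR????????M -> prefix_len=0
Fragment 3: offset=0 data="aXO" -> buffer=aXOgR????????M -> prefix_len=5
Fragment 4: offset=8 data="RQLPV" -> buffer=aXOgR???RQLPVM -> prefix_len=5
Fragment 5: offset=5 data="BcW" -> buffer=aXOgRBcWRQLPVM -> prefix_len=14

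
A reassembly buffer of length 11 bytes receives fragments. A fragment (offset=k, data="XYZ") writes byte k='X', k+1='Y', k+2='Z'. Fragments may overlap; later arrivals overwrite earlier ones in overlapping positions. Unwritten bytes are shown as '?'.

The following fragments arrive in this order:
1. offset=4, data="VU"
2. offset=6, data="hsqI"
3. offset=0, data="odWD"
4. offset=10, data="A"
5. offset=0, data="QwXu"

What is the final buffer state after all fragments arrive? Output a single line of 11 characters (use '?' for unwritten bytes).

Answer: QwXuVUhsqIA

Derivation:
Fragment 1: offset=4 data="VU" -> buffer=????VU?????
Fragment 2: offset=6 data="hsqI" -> buffer=????VUhsqI?
Fragment 3: offset=0 data="odWD" -> buffer=odWDVUhsqI?
Fragment 4: offset=10 data="A" -> buffer=odWDVUhsqIA
Fragment 5: offset=0 data="QwXu" -> buffer=QwXuVUhsqIA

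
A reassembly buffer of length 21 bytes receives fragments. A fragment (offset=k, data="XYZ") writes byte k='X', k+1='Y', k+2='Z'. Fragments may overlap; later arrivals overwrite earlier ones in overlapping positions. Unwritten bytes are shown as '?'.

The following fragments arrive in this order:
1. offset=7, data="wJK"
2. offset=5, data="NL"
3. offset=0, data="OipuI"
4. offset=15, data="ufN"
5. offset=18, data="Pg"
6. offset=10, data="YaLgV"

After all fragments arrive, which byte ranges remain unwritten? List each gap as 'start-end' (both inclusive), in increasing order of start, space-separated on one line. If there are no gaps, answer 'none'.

Fragment 1: offset=7 len=3
Fragment 2: offset=5 len=2
Fragment 3: offset=0 len=5
Fragment 4: offset=15 len=3
Fragment 5: offset=18 len=2
Fragment 6: offset=10 len=5
Gaps: 20-20

Answer: 20-20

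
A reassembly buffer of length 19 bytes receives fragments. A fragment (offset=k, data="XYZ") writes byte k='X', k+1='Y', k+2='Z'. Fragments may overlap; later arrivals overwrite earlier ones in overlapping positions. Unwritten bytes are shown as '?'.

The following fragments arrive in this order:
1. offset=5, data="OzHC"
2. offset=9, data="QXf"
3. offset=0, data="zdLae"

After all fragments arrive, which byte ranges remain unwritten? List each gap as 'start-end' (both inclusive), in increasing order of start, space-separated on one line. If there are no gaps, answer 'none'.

Fragment 1: offset=5 len=4
Fragment 2: offset=9 len=3
Fragment 3: offset=0 len=5
Gaps: 12-18

Answer: 12-18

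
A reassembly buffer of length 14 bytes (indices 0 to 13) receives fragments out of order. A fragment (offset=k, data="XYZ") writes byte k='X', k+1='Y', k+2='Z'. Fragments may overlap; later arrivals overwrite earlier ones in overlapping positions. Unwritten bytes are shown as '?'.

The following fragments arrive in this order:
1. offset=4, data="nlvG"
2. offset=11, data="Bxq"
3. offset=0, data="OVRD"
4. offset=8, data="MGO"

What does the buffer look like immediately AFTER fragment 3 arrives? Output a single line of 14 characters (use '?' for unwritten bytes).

Answer: OVRDnlvG???Bxq

Derivation:
Fragment 1: offset=4 data="nlvG" -> buffer=????nlvG??????
Fragment 2: offset=11 data="Bxq" -> buffer=????nlvG???Bxq
Fragment 3: offset=0 data="OVRD" -> buffer=OVRDnlvG???Bxq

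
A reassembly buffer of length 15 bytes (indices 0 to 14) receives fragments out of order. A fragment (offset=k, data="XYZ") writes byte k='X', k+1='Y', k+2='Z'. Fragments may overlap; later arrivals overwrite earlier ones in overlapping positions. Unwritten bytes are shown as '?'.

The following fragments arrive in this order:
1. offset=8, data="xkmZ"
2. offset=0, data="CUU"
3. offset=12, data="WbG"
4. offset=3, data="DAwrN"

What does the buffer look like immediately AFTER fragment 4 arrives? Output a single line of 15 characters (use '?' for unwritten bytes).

Fragment 1: offset=8 data="xkmZ" -> buffer=????????xkmZ???
Fragment 2: offset=0 data="CUU" -> buffer=CUU?????xkmZ???
Fragment 3: offset=12 data="WbG" -> buffer=CUU?????xkmZWbG
Fragment 4: offset=3 data="DAwrN" -> buffer=CUUDAwrNxkmZWbG

Answer: CUUDAwrNxkmZWbG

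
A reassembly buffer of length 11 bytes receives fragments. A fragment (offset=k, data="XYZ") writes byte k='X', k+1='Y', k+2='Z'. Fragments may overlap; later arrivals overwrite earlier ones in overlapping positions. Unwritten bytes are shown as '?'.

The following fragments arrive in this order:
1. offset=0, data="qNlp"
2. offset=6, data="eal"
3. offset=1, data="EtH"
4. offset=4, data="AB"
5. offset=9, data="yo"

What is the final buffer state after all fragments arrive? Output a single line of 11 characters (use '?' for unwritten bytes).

Fragment 1: offset=0 data="qNlp" -> buffer=qNlp???????
Fragment 2: offset=6 data="eal" -> buffer=qNlp??eal??
Fragment 3: offset=1 data="EtH" -> buffer=qEtH??eal??
Fragment 4: offset=4 data="AB" -> buffer=qEtHABeal??
Fragment 5: offset=9 data="yo" -> buffer=qEtHABealyo

Answer: qEtHABealyo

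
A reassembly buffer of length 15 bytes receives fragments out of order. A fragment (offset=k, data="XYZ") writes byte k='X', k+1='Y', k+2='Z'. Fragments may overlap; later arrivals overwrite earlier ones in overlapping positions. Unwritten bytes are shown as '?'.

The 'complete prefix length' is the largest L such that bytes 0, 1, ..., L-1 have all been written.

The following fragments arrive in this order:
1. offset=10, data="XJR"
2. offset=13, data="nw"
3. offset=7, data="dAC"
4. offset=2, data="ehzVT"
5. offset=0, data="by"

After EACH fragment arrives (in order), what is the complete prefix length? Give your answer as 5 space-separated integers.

Fragment 1: offset=10 data="XJR" -> buffer=??????????XJR?? -> prefix_len=0
Fragment 2: offset=13 data="nw" -> buffer=??????????XJRnw -> prefix_len=0
Fragment 3: offset=7 data="dAC" -> buffer=???????dACXJRnw -> prefix_len=0
Fragment 4: offset=2 data="ehzVT" -> buffer=??ehzVTdACXJRnw -> prefix_len=0
Fragment 5: offset=0 data="by" -> buffer=byehzVTdACXJRnw -> prefix_len=15

Answer: 0 0 0 0 15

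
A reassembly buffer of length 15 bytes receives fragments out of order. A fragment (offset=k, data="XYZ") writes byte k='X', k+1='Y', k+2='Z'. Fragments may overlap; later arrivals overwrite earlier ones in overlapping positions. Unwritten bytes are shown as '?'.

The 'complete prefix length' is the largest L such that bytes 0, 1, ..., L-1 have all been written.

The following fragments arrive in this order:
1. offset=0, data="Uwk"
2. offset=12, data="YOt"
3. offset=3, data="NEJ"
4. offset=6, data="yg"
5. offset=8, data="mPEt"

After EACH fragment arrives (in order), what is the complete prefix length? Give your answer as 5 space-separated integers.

Fragment 1: offset=0 data="Uwk" -> buffer=Uwk???????????? -> prefix_len=3
Fragment 2: offset=12 data="YOt" -> buffer=Uwk?????????YOt -> prefix_len=3
Fragment 3: offset=3 data="NEJ" -> buffer=UwkNEJ??????YOt -> prefix_len=6
Fragment 4: offset=6 data="yg" -> buffer=UwkNEJyg????YOt -> prefix_len=8
Fragment 5: offset=8 data="mPEt" -> buffer=UwkNEJygmPEtYOt -> prefix_len=15

Answer: 3 3 6 8 15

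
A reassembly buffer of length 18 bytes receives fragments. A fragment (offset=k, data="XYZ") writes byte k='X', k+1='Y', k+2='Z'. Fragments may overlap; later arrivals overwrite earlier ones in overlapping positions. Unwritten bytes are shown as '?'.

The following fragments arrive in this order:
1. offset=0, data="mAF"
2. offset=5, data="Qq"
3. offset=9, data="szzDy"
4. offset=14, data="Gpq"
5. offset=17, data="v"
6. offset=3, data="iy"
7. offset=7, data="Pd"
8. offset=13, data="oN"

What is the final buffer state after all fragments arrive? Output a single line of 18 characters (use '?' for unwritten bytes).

Fragment 1: offset=0 data="mAF" -> buffer=mAF???????????????
Fragment 2: offset=5 data="Qq" -> buffer=mAF??Qq???????????
Fragment 3: offset=9 data="szzDy" -> buffer=mAF??Qq??szzDy????
Fragment 4: offset=14 data="Gpq" -> buffer=mAF??Qq??szzDyGpq?
Fragment 5: offset=17 data="v" -> buffer=mAF??Qq??szzDyGpqv
Fragment 6: offset=3 data="iy" -> buffer=mAFiyQq??szzDyGpqv
Fragment 7: offset=7 data="Pd" -> buffer=mAFiyQqPdszzDyGpqv
Fragment 8: offset=13 data="oN" -> buffer=mAFiyQqPdszzDoNpqv

Answer: mAFiyQqPdszzDoNpqv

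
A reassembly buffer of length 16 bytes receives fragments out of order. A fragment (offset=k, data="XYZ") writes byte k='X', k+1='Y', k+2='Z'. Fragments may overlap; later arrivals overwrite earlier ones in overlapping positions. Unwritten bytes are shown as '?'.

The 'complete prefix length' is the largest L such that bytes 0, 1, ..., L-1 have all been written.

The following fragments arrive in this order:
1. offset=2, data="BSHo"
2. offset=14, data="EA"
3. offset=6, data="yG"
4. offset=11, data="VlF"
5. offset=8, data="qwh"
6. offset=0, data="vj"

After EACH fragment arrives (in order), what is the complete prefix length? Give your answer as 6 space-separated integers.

Fragment 1: offset=2 data="BSHo" -> buffer=??BSHo?????????? -> prefix_len=0
Fragment 2: offset=14 data="EA" -> buffer=??BSHo????????EA -> prefix_len=0
Fragment 3: offset=6 data="yG" -> buffer=??BSHoyG??????EA -> prefix_len=0
Fragment 4: offset=11 data="VlF" -> buffer=??BSHoyG???VlFEA -> prefix_len=0
Fragment 5: offset=8 data="qwh" -> buffer=??BSHoyGqwhVlFEA -> prefix_len=0
Fragment 6: offset=0 data="vj" -> buffer=vjBSHoyGqwhVlFEA -> prefix_len=16

Answer: 0 0 0 0 0 16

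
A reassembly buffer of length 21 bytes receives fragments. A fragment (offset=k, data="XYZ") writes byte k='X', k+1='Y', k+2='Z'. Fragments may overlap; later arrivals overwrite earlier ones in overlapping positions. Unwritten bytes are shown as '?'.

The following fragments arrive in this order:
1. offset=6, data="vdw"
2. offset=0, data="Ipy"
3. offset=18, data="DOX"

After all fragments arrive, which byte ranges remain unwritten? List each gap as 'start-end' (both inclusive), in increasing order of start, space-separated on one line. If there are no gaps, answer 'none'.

Answer: 3-5 9-17

Derivation:
Fragment 1: offset=6 len=3
Fragment 2: offset=0 len=3
Fragment 3: offset=18 len=3
Gaps: 3-5 9-17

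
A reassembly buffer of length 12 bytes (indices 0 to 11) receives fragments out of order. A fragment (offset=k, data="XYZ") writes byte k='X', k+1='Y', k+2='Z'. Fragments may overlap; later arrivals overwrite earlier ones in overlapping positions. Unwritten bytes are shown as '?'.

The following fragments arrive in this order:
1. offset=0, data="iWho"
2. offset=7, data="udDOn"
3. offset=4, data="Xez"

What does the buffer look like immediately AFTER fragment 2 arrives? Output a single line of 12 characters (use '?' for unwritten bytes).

Answer: iWho???udDOn

Derivation:
Fragment 1: offset=0 data="iWho" -> buffer=iWho????????
Fragment 2: offset=7 data="udDOn" -> buffer=iWho???udDOn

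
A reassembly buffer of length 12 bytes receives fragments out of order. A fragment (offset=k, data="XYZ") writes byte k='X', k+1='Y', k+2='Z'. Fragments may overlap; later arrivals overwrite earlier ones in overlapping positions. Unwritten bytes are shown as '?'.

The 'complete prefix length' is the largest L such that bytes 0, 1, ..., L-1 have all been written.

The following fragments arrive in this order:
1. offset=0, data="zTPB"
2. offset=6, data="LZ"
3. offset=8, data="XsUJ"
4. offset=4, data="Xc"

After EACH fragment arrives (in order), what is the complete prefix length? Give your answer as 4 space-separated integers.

Answer: 4 4 4 12

Derivation:
Fragment 1: offset=0 data="zTPB" -> buffer=zTPB???????? -> prefix_len=4
Fragment 2: offset=6 data="LZ" -> buffer=zTPB??LZ???? -> prefix_len=4
Fragment 3: offset=8 data="XsUJ" -> buffer=zTPB??LZXsUJ -> prefix_len=4
Fragment 4: offset=4 data="Xc" -> buffer=zTPBXcLZXsUJ -> prefix_len=12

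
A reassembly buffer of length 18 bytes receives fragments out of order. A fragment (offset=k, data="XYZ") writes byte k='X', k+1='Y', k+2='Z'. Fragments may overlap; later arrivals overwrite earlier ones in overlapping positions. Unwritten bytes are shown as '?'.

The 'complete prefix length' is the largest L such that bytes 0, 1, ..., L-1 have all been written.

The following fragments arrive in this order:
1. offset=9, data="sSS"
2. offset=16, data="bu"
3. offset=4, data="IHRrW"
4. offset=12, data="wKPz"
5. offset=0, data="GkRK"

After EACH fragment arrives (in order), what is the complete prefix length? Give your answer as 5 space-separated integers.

Answer: 0 0 0 0 18

Derivation:
Fragment 1: offset=9 data="sSS" -> buffer=?????????sSS?????? -> prefix_len=0
Fragment 2: offset=16 data="bu" -> buffer=?????????sSS????bu -> prefix_len=0
Fragment 3: offset=4 data="IHRrW" -> buffer=????IHRrWsSS????bu -> prefix_len=0
Fragment 4: offset=12 data="wKPz" -> buffer=????IHRrWsSSwKPzbu -> prefix_len=0
Fragment 5: offset=0 data="GkRK" -> buffer=GkRKIHRrWsSSwKPzbu -> prefix_len=18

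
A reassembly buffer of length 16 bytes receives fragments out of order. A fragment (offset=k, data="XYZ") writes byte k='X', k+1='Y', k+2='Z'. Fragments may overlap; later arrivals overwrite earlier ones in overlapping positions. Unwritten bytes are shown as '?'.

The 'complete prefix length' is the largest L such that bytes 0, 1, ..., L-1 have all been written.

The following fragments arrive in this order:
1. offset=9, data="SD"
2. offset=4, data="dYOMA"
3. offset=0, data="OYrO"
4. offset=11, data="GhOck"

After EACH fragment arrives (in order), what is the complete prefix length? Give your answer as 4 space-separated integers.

Answer: 0 0 11 16

Derivation:
Fragment 1: offset=9 data="SD" -> buffer=?????????SD????? -> prefix_len=0
Fragment 2: offset=4 data="dYOMA" -> buffer=????dYOMASD????? -> prefix_len=0
Fragment 3: offset=0 data="OYrO" -> buffer=OYrOdYOMASD????? -> prefix_len=11
Fragment 4: offset=11 data="GhOck" -> buffer=OYrOdYOMASDGhOck -> prefix_len=16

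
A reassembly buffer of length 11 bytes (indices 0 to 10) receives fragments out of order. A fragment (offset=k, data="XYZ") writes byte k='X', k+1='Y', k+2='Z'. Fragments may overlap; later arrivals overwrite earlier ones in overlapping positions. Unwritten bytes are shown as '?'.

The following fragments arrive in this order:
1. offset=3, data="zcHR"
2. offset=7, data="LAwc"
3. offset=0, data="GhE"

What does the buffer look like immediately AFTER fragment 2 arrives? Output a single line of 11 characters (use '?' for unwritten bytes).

Fragment 1: offset=3 data="zcHR" -> buffer=???zcHR????
Fragment 2: offset=7 data="LAwc" -> buffer=???zcHRLAwc

Answer: ???zcHRLAwc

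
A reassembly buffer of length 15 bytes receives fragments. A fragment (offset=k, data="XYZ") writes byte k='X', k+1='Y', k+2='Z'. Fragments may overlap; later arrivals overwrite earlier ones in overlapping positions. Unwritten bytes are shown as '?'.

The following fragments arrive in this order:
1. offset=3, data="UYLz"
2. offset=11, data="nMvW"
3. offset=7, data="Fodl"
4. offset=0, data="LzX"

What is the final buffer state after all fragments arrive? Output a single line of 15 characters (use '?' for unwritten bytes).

Answer: LzXUYLzFodlnMvW

Derivation:
Fragment 1: offset=3 data="UYLz" -> buffer=???UYLz????????
Fragment 2: offset=11 data="nMvW" -> buffer=???UYLz????nMvW
Fragment 3: offset=7 data="Fodl" -> buffer=???UYLzFodlnMvW
Fragment 4: offset=0 data="LzX" -> buffer=LzXUYLzFodlnMvW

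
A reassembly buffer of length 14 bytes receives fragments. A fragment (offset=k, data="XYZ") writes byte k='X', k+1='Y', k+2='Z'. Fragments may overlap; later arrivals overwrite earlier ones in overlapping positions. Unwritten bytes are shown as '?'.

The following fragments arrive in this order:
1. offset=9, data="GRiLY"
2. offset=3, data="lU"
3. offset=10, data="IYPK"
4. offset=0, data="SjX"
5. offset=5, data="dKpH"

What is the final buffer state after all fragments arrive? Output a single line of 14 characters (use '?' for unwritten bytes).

Answer: SjXlUdKpHGIYPK

Derivation:
Fragment 1: offset=9 data="GRiLY" -> buffer=?????????GRiLY
Fragment 2: offset=3 data="lU" -> buffer=???lU????GRiLY
Fragment 3: offset=10 data="IYPK" -> buffer=???lU????GIYPK
Fragment 4: offset=0 data="SjX" -> buffer=SjXlU????GIYPK
Fragment 5: offset=5 data="dKpH" -> buffer=SjXlUdKpHGIYPK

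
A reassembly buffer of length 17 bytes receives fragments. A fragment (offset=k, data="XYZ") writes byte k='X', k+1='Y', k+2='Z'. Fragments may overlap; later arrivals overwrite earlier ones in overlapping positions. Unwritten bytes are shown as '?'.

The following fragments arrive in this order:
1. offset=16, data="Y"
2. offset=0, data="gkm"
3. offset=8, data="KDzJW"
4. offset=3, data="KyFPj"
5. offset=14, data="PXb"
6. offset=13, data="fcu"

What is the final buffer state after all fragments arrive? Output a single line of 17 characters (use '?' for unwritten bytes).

Fragment 1: offset=16 data="Y" -> buffer=????????????????Y
Fragment 2: offset=0 data="gkm" -> buffer=gkm?????????????Y
Fragment 3: offset=8 data="KDzJW" -> buffer=gkm?????KDzJW???Y
Fragment 4: offset=3 data="KyFPj" -> buffer=gkmKyFPjKDzJW???Y
Fragment 5: offset=14 data="PXb" -> buffer=gkmKyFPjKDzJW?PXb
Fragment 6: offset=13 data="fcu" -> buffer=gkmKyFPjKDzJWfcub

Answer: gkmKyFPjKDzJWfcub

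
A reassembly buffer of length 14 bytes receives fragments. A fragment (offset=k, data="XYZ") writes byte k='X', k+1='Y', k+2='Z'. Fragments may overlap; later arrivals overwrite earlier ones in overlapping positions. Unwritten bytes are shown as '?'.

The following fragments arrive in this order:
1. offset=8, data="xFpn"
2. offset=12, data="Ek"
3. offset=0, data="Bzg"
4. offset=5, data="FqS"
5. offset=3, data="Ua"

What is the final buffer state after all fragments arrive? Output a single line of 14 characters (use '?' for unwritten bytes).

Fragment 1: offset=8 data="xFpn" -> buffer=????????xFpn??
Fragment 2: offset=12 data="Ek" -> buffer=????????xFpnEk
Fragment 3: offset=0 data="Bzg" -> buffer=Bzg?????xFpnEk
Fragment 4: offset=5 data="FqS" -> buffer=Bzg??FqSxFpnEk
Fragment 5: offset=3 data="Ua" -> buffer=BzgUaFqSxFpnEk

Answer: BzgUaFqSxFpnEk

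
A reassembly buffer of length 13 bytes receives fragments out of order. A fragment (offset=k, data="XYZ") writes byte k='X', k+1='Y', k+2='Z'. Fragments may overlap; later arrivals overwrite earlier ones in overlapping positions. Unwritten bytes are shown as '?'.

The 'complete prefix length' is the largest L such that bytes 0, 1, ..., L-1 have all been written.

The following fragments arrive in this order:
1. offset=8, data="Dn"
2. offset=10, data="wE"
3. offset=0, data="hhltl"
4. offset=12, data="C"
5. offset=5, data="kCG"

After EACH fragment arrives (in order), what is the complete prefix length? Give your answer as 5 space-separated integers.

Fragment 1: offset=8 data="Dn" -> buffer=????????Dn??? -> prefix_len=0
Fragment 2: offset=10 data="wE" -> buffer=????????DnwE? -> prefix_len=0
Fragment 3: offset=0 data="hhltl" -> buffer=hhltl???DnwE? -> prefix_len=5
Fragment 4: offset=12 data="C" -> buffer=hhltl???DnwEC -> prefix_len=5
Fragment 5: offset=5 data="kCG" -> buffer=hhltlkCGDnwEC -> prefix_len=13

Answer: 0 0 5 5 13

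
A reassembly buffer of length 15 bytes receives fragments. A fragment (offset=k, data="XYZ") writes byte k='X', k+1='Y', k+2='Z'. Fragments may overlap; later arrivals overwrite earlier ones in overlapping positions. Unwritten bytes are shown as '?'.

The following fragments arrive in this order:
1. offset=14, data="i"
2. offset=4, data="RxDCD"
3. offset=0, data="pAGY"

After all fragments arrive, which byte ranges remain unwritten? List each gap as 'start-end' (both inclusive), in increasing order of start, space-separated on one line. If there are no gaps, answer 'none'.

Fragment 1: offset=14 len=1
Fragment 2: offset=4 len=5
Fragment 3: offset=0 len=4
Gaps: 9-13

Answer: 9-13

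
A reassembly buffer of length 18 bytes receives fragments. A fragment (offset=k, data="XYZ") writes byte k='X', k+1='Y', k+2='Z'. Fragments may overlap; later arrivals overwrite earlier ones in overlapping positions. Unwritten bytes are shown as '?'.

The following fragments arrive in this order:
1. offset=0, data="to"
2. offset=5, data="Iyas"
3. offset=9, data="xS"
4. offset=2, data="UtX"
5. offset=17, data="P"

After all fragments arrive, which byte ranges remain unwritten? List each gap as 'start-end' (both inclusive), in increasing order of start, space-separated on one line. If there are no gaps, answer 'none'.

Fragment 1: offset=0 len=2
Fragment 2: offset=5 len=4
Fragment 3: offset=9 len=2
Fragment 4: offset=2 len=3
Fragment 5: offset=17 len=1
Gaps: 11-16

Answer: 11-16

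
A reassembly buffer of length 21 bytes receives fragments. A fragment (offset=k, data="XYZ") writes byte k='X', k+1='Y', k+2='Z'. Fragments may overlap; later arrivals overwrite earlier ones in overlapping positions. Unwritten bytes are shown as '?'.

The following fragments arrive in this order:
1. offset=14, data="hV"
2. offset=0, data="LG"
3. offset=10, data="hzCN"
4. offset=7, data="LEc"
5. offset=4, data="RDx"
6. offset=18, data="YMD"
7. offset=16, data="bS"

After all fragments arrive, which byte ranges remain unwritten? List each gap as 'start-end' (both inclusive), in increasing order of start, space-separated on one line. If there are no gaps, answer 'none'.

Answer: 2-3

Derivation:
Fragment 1: offset=14 len=2
Fragment 2: offset=0 len=2
Fragment 3: offset=10 len=4
Fragment 4: offset=7 len=3
Fragment 5: offset=4 len=3
Fragment 6: offset=18 len=3
Fragment 7: offset=16 len=2
Gaps: 2-3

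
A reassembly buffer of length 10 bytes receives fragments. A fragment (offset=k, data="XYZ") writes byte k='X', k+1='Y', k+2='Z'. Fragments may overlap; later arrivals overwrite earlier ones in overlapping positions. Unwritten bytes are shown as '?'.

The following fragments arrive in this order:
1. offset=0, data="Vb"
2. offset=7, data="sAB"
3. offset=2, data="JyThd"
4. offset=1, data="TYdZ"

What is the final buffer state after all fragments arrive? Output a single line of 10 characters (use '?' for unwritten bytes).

Fragment 1: offset=0 data="Vb" -> buffer=Vb????????
Fragment 2: offset=7 data="sAB" -> buffer=Vb?????sAB
Fragment 3: offset=2 data="JyThd" -> buffer=VbJyThdsAB
Fragment 4: offset=1 data="TYdZ" -> buffer=VTYdZhdsAB

Answer: VTYdZhdsAB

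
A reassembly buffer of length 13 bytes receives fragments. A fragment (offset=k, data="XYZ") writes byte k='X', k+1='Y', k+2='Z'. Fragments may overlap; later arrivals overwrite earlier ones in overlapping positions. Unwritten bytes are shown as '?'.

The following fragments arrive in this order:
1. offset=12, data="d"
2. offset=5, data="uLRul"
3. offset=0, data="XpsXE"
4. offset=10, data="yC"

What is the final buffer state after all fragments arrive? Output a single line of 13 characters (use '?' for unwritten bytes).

Fragment 1: offset=12 data="d" -> buffer=????????????d
Fragment 2: offset=5 data="uLRul" -> buffer=?????uLRul??d
Fragment 3: offset=0 data="XpsXE" -> buffer=XpsXEuLRul??d
Fragment 4: offset=10 data="yC" -> buffer=XpsXEuLRulyCd

Answer: XpsXEuLRulyCd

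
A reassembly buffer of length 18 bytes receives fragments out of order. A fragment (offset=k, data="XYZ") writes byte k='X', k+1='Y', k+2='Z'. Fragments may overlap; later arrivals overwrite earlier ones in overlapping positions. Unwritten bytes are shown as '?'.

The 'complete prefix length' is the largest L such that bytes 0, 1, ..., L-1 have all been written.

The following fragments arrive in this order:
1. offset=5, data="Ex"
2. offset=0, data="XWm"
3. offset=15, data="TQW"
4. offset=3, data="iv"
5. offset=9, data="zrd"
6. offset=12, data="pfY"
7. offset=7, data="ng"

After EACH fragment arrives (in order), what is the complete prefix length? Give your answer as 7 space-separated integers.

Answer: 0 3 3 7 7 7 18

Derivation:
Fragment 1: offset=5 data="Ex" -> buffer=?????Ex??????????? -> prefix_len=0
Fragment 2: offset=0 data="XWm" -> buffer=XWm??Ex??????????? -> prefix_len=3
Fragment 3: offset=15 data="TQW" -> buffer=XWm??Ex????????TQW -> prefix_len=3
Fragment 4: offset=3 data="iv" -> buffer=XWmivEx????????TQW -> prefix_len=7
Fragment 5: offset=9 data="zrd" -> buffer=XWmivEx??zrd???TQW -> prefix_len=7
Fragment 6: offset=12 data="pfY" -> buffer=XWmivEx??zrdpfYTQW -> prefix_len=7
Fragment 7: offset=7 data="ng" -> buffer=XWmivExngzrdpfYTQW -> prefix_len=18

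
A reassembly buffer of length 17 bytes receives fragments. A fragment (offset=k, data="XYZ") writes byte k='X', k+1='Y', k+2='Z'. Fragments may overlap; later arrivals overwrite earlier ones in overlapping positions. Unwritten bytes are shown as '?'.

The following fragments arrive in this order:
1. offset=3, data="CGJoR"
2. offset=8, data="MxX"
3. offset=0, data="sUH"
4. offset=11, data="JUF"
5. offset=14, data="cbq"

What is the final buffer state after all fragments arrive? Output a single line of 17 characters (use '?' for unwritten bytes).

Answer: sUHCGJoRMxXJUFcbq

Derivation:
Fragment 1: offset=3 data="CGJoR" -> buffer=???CGJoR?????????
Fragment 2: offset=8 data="MxX" -> buffer=???CGJoRMxX??????
Fragment 3: offset=0 data="sUH" -> buffer=sUHCGJoRMxX??????
Fragment 4: offset=11 data="JUF" -> buffer=sUHCGJoRMxXJUF???
Fragment 5: offset=14 data="cbq" -> buffer=sUHCGJoRMxXJUFcbq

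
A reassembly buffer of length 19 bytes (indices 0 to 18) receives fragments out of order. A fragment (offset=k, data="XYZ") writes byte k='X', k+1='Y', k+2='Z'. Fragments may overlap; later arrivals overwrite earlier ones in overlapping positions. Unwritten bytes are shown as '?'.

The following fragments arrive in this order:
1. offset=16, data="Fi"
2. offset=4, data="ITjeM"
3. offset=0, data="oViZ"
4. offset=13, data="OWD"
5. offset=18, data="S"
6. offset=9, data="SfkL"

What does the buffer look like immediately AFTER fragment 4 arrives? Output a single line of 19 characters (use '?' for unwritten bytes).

Answer: oViZITjeM????OWDFi?

Derivation:
Fragment 1: offset=16 data="Fi" -> buffer=????????????????Fi?
Fragment 2: offset=4 data="ITjeM" -> buffer=????ITjeM???????Fi?
Fragment 3: offset=0 data="oViZ" -> buffer=oViZITjeM???????Fi?
Fragment 4: offset=13 data="OWD" -> buffer=oViZITjeM????OWDFi?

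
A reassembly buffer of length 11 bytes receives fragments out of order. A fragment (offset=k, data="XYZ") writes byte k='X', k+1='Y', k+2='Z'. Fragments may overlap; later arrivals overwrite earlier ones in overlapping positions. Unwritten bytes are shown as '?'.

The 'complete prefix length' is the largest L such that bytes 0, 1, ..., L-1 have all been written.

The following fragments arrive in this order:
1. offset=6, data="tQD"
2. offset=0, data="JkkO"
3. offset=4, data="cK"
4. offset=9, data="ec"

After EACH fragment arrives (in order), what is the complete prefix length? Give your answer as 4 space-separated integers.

Fragment 1: offset=6 data="tQD" -> buffer=??????tQD?? -> prefix_len=0
Fragment 2: offset=0 data="JkkO" -> buffer=JkkO??tQD?? -> prefix_len=4
Fragment 3: offset=4 data="cK" -> buffer=JkkOcKtQD?? -> prefix_len=9
Fragment 4: offset=9 data="ec" -> buffer=JkkOcKtQDec -> prefix_len=11

Answer: 0 4 9 11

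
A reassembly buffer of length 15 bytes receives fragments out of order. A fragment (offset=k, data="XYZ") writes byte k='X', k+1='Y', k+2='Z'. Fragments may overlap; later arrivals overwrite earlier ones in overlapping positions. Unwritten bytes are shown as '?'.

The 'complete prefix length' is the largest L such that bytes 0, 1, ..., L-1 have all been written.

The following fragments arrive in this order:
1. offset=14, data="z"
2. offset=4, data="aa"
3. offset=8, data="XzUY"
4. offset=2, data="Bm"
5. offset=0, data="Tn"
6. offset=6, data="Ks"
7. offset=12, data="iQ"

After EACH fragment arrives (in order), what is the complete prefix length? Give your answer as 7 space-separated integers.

Fragment 1: offset=14 data="z" -> buffer=??????????????z -> prefix_len=0
Fragment 2: offset=4 data="aa" -> buffer=????aa????????z -> prefix_len=0
Fragment 3: offset=8 data="XzUY" -> buffer=????aa??XzUY??z -> prefix_len=0
Fragment 4: offset=2 data="Bm" -> buffer=??Bmaa??XzUY??z -> prefix_len=0
Fragment 5: offset=0 data="Tn" -> buffer=TnBmaa??XzUY??z -> prefix_len=6
Fragment 6: offset=6 data="Ks" -> buffer=TnBmaaKsXzUY??z -> prefix_len=12
Fragment 7: offset=12 data="iQ" -> buffer=TnBmaaKsXzUYiQz -> prefix_len=15

Answer: 0 0 0 0 6 12 15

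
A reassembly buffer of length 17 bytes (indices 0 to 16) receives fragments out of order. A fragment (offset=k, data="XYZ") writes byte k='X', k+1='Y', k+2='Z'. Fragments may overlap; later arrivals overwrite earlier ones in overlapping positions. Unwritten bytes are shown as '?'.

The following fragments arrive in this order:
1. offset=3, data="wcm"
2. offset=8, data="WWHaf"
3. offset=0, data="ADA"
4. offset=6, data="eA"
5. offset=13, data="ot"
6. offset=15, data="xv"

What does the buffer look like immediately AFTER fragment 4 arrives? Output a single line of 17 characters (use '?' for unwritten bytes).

Answer: ADAwcmeAWWHaf????

Derivation:
Fragment 1: offset=3 data="wcm" -> buffer=???wcm???????????
Fragment 2: offset=8 data="WWHaf" -> buffer=???wcm??WWHaf????
Fragment 3: offset=0 data="ADA" -> buffer=ADAwcm??WWHaf????
Fragment 4: offset=6 data="eA" -> buffer=ADAwcmeAWWHaf????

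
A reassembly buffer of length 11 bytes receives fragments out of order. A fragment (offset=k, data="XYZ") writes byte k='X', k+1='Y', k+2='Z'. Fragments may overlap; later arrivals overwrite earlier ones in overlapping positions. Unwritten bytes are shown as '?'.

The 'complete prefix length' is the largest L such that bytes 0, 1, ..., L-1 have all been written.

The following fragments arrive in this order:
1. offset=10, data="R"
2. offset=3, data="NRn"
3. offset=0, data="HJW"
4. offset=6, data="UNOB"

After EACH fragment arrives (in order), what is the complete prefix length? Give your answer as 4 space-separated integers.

Answer: 0 0 6 11

Derivation:
Fragment 1: offset=10 data="R" -> buffer=??????????R -> prefix_len=0
Fragment 2: offset=3 data="NRn" -> buffer=???NRn????R -> prefix_len=0
Fragment 3: offset=0 data="HJW" -> buffer=HJWNRn????R -> prefix_len=6
Fragment 4: offset=6 data="UNOB" -> buffer=HJWNRnUNOBR -> prefix_len=11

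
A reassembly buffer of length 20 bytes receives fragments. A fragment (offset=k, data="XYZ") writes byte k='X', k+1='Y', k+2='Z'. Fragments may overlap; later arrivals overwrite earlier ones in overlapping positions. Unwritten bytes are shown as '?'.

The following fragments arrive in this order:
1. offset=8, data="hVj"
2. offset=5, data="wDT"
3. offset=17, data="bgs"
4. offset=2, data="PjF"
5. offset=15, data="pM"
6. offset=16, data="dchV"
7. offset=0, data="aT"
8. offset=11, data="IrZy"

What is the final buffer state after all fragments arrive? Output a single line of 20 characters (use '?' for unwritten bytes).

Answer: aTPjFwDThVjIrZypdchV

Derivation:
Fragment 1: offset=8 data="hVj" -> buffer=????????hVj?????????
Fragment 2: offset=5 data="wDT" -> buffer=?????wDThVj?????????
Fragment 3: offset=17 data="bgs" -> buffer=?????wDThVj??????bgs
Fragment 4: offset=2 data="PjF" -> buffer=??PjFwDThVj??????bgs
Fragment 5: offset=15 data="pM" -> buffer=??PjFwDThVj????pMbgs
Fragment 6: offset=16 data="dchV" -> buffer=??PjFwDThVj????pdchV
Fragment 7: offset=0 data="aT" -> buffer=aTPjFwDThVj????pdchV
Fragment 8: offset=11 data="IrZy" -> buffer=aTPjFwDThVjIrZypdchV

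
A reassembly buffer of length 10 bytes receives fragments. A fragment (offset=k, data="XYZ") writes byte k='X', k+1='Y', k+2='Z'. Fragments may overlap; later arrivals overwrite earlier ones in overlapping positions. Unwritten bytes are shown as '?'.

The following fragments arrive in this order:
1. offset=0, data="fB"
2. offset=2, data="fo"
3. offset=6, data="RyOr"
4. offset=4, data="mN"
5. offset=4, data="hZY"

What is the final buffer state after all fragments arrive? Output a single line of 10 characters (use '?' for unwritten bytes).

Fragment 1: offset=0 data="fB" -> buffer=fB????????
Fragment 2: offset=2 data="fo" -> buffer=fBfo??????
Fragment 3: offset=6 data="RyOr" -> buffer=fBfo??RyOr
Fragment 4: offset=4 data="mN" -> buffer=fBfomNRyOr
Fragment 5: offset=4 data="hZY" -> buffer=fBfohZYyOr

Answer: fBfohZYyOr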